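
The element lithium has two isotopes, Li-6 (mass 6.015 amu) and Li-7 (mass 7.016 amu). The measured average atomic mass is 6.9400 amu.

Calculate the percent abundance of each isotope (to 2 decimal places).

Let x be the fractional abundance of Li-6; then Li-7 has abundance 1 − x.
6.015·x + 7.016·(1 − x) = 6.9400
(6.015 − 7.016)·x = 6.9400 − 7.016
x = -0.0760 / -1.001 = 0.07592 → 7.59% Li-6, 92.41% Li-7.

Li-6: 7.59%, Li-7: 92.41%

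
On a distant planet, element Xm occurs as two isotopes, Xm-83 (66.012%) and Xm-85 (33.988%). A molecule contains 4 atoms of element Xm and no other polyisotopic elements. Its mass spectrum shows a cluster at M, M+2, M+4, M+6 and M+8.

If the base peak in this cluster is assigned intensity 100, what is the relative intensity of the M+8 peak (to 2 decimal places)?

3.41

Term probabilities: M 0.1899, M+2 0.3911, M+4 0.3020, M+6 0.1037, M+8 0.0133. Base peak = M+2.
P(M+2) = C(4,1) × 0.66012^3 × 0.33988^1 = 4 × 0.28765284 × 0.33988 = 0.391070 (base)
P(M+8) = C(4,4) × 0.66012^0 × 0.33988^4 = 1 × 1.0000 × 0.0133445 = 0.013345
Relative intensity = 0.013345 / 0.391070 × 100 = 3.41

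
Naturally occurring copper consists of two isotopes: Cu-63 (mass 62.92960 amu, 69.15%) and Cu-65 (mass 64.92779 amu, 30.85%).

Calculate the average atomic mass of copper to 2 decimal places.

63.55 amu

Weight each isotope mass by its fractional abundance: 0.6915 × 62.92960 + 0.3085 × 64.92779
= 43.515818 + 20.030223 = 63.546041 amu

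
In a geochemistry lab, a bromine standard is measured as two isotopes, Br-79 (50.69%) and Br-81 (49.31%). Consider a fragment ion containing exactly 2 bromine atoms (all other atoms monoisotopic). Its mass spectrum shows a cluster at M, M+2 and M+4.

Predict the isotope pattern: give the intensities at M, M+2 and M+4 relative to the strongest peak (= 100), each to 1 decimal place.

51.4 : 100.0 : 48.6

Each Br atom is independently Br-79 (p = 0.5069) or Br-81 (q = 0.4931); the cluster is the binomial expansion (p + q)^2.
P(M) = 0.5069^2 = 0.256948
P(M+2) = 2 × 0.5069^1 × 0.4931^1 = 0.499905
P(M+4) = 0.4931^2 = 0.243148
The M+2 peak is largest (0.499905); scaling to 100 gives 51.4 : 100.0 : 48.6.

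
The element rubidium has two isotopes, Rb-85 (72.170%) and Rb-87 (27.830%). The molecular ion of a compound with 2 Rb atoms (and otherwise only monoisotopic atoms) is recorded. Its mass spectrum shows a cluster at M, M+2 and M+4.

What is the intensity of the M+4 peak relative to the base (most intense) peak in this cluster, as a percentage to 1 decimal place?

Term probabilities: M 0.5209, M+2 0.4017, M+4 0.0775. Base peak = M.
P(M) = C(2,0) × 0.72170^2 × 0.27830^0 = 1 × 0.52085089 × 1.0000 = 0.520851 (base)
P(M+4) = C(2,2) × 0.72170^0 × 0.27830^2 = 1 × 1.0000 × 0.07745089 = 0.077451
Relative intensity = 0.077451 / 0.520851 × 100 = 14.9

14.9%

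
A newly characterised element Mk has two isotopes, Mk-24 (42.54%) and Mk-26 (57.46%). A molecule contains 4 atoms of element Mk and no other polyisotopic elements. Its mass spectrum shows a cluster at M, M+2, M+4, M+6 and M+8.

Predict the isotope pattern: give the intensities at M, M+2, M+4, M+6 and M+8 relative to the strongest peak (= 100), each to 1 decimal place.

The 4 Mk atoms are independent, so intensities follow the terms of (0.4254 + 0.5746)^4.
P(M) = 0.4254^4 = 0.032748
P(M+2) = 4 × 0.4254^3 × 0.5746^1 = 0.176937
P(M+4) = 6 × 0.4254^2 × 0.5746^2 = 0.358490
P(M+6) = 4 × 0.4254^1 × 0.5746^3 = 0.322815
P(M+8) = 0.5746^4 = 0.109009
The M+4 peak is largest (0.358490); scaling to 100 gives 9.1 : 49.4 : 100.0 : 90.0 : 30.4.

9.1 : 49.4 : 100.0 : 90.0 : 30.4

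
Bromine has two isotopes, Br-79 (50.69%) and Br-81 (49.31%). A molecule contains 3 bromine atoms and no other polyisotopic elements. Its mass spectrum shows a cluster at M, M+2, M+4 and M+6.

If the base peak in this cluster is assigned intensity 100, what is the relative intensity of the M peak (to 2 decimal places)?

(0.5069 + 0.4931)^3 gives M 0.1302, M+2 0.3801, M+4 0.3698, M+6 0.1199; the largest is M+2.
P(M+2) = C(3,1) × 0.5069^2 × 0.4931^1 = 3 × 0.25694761 × 0.4931 = 0.380103 (base)
P(M) = C(3,0) × 0.5069^3 × 0.4931^0 = 1 × 0.13024674 × 1.0000 = 0.130247
Relative intensity = 0.130247 / 0.380103 × 100 = 34.27

34.27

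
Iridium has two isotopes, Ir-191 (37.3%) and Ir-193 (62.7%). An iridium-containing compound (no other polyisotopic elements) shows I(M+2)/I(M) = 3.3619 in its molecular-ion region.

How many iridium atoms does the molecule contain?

With n Ir atoms, P(M+2)/P(M) = C(n,1)·p^(n−1)q / p^n = n·q/p = n · 0.627/0.373.
n = 3.3619 × 0.373/0.627 = 2.00 ≈ 2

2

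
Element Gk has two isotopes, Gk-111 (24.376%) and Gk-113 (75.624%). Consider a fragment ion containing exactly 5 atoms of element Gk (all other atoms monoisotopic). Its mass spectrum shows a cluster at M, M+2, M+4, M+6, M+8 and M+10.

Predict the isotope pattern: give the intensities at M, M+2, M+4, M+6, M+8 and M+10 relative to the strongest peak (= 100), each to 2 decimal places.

Expanding (0.24376 + 0.75624)^5:
P(M) = 0.24376^5 = 0.000861
P(M+2) = 5 × 0.24376^4 × 0.75624^1 = 0.013350
P(M+4) = 10 × 0.24376^3 × 0.75624^2 = 0.082834
P(M+6) = 10 × 0.24376^2 × 0.75624^3 = 0.256983
P(M+8) = 5 × 0.24376^1 × 0.75624^4 = 0.398631
P(M+10) = 0.75624^5 = 0.247342
The M+8 peak is largest (0.398631); scaling to 100 gives 0.22 : 3.35 : 20.78 : 64.47 : 100.00 : 62.05.

0.22 : 3.35 : 20.78 : 64.47 : 100.00 : 62.05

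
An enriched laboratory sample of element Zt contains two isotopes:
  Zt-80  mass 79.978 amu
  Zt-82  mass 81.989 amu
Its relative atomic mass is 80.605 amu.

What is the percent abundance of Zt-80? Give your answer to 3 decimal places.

Writing the weighted mean with unknown fraction x of Zt-80:
79.978·x + 81.989·(1 − x) = 80.605
(79.978 − 81.989)·x = 80.605 − 81.989
x = -1.384 / -2.011 = 0.68821 → 68.821% Zt-80, 31.179% Zt-82.

68.821%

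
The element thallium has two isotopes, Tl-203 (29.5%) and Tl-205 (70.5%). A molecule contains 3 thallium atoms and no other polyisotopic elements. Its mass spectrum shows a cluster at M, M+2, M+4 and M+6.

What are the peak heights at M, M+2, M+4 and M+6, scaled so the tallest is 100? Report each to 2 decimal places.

Expanding (0.295 + 0.705)^3:
P(M) = 0.295^3 = 0.025672
P(M+2) = 3 × 0.295^2 × 0.705^1 = 0.184058
P(M+4) = 3 × 0.295^1 × 0.705^2 = 0.439867
P(M+6) = 0.705^3 = 0.350403
The M+4 peak is largest (0.439867); scaling to 100 gives 5.84 : 41.84 : 100.00 : 79.66.

5.84 : 41.84 : 100.00 : 79.66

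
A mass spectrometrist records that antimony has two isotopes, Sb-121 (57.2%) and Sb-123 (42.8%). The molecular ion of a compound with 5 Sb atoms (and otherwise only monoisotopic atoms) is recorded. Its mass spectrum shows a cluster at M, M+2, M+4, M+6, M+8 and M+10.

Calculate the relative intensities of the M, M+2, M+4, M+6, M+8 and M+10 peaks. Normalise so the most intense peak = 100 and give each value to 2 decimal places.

Each Sb atom is independently Sb-121 (p = 0.572) or Sb-123 (q = 0.428); the cluster is the binomial expansion (p + q)^5.
P(M) = 0.572^5 = 0.061232
P(M+2) = 5 × 0.572^4 × 0.428^1 = 0.229086
P(M+4) = 10 × 0.572^3 × 0.428^2 = 0.342827
P(M+6) = 10 × 0.572^2 × 0.428^3 = 0.256521
P(M+8) = 5 × 0.572^1 × 0.428^4 = 0.095971
P(M+10) = 0.428^5 = 0.014362
The M+4 peak is largest (0.342827); scaling to 100 gives 17.86 : 66.82 : 100.00 : 74.83 : 27.99 : 4.19.

17.86 : 66.82 : 100.00 : 74.83 : 27.99 : 4.19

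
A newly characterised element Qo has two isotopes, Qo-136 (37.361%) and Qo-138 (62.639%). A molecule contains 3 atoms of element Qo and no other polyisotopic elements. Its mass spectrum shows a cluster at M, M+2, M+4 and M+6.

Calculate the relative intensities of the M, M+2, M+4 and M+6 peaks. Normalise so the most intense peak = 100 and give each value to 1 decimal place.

11.9 : 59.6 : 100.0 : 55.9

Each Qo atom is independently Qo-136 (p = 0.37361) or Qo-138 (q = 0.62639); the cluster is the binomial expansion (p + q)^3.
P(M) = 0.37361^3 = 0.052150
P(M+2) = 3 × 0.37361^2 × 0.62639^1 = 0.262303
P(M+4) = 3 × 0.37361^1 × 0.62639^2 = 0.439774
P(M+6) = 0.62639^3 = 0.245773
The M+4 peak is largest (0.439774); scaling to 100 gives 11.9 : 59.6 : 100.0 : 55.9.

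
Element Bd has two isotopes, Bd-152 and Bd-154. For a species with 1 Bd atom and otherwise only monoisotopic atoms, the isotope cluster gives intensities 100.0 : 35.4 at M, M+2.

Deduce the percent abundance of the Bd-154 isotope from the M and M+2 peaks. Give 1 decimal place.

26.1%

Write p for the Bd-152 fraction. I(M+2)/I(M) = [C(1,1)·p^0·(1−p)] / p^1 = 1·(1−p)/p = 35.4/100.0 = 0.3540
(1−p)/p = 0.3540/1 = 0.3540  ⇒  p = 1/(1 + 0.3540) = 0.7386
Bd-152: 73.9%, Bd-154: 26.1%.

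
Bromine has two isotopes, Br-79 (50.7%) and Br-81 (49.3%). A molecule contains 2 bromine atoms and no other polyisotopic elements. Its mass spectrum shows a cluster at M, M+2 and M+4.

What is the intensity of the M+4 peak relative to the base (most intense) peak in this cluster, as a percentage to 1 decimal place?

48.6%

Binomial terms of (0.507 + 0.493)^2: M 0.2570, M+2 0.4999, M+4 0.2430 → M+2 is the base peak.
P(M+2) = C(2,1) × 0.507^1 × 0.493^1 = 2 × 0.5070 × 0.4930 = 0.499902 (base)
P(M+4) = C(2,2) × 0.507^0 × 0.493^2 = 1 × 1.0000 × 0.243049 = 0.243049
Relative intensity = 0.243049 / 0.499902 × 100 = 48.6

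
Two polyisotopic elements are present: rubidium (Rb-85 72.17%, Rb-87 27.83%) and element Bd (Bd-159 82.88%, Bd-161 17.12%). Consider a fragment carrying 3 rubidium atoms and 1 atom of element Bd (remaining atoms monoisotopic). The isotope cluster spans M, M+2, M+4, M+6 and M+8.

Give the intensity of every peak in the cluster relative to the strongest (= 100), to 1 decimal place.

Rubidium pattern (n=3): 0.37589809 : 0.43485841 : 0.16768892 : 0.02155458
Element Bd pattern (n=1): 0.8288 : 0.1712
Convolve the two distributions (both contribute in 2-u steps):
  M: 0.37589809×0.8288 = 0.311544
  M+2: 0.37589809×0.1712 + 0.43485841×0.8288 = 0.424764
  M+4: 0.43485841×0.1712 + 0.16768892×0.8288 = 0.213428
  M+6: 0.16768892×0.1712 + 0.02155458×0.8288 = 0.046573
  M+8: 0.02155458×0.1712 = 0.003690
Scale to base peak (0.424764) = 100: 73.3 : 100.0 : 50.2 : 11.0 : 0.9

73.3 : 100.0 : 50.2 : 11.0 : 0.9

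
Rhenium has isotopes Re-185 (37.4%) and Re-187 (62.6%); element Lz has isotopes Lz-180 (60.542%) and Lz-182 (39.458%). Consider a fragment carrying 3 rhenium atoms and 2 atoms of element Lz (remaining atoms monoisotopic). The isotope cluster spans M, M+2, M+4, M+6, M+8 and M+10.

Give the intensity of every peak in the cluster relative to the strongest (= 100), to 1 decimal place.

5.6 : 35.6 : 86.5 : 100.0 : 54.5 : 11.2

Rhenium pattern (n=3): 0.05231362 : 0.26268713 : 0.43968487 : 0.24531438
Element Lz pattern (n=2): 0.36653338 : 0.47777325 : 0.15569338
Convolve the two distributions (both contribute in 2-u steps):
  M: 0.05231362×0.36653338 = 0.019175
  M+2: 0.05231362×0.47777325 + 0.26268713×0.36653338 = 0.121278
  M+4: 0.05231362×0.15569338 + 0.26268713×0.47777325 + 0.43968487×0.36653338 = 0.294809
  M+6: 0.26268713×0.15569338 + 0.43968487×0.47777325 + 0.24531438×0.36653338 = 0.340884
  M+8: 0.43968487×0.15569338 + 0.24531438×0.47777325 = 0.185661
  M+10: 0.24531438×0.15569338 = 0.038194
Scale to base peak (0.340884) = 100: 5.6 : 35.6 : 86.5 : 100.0 : 54.5 : 11.2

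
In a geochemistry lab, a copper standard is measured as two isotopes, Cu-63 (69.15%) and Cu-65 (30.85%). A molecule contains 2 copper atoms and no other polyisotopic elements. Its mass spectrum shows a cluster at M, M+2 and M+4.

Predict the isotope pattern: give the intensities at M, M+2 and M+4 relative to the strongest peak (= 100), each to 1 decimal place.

Expanding (0.6915 + 0.3085)^2:
P(M) = 0.6915^2 = 0.478172
P(M+2) = 2 × 0.6915^1 × 0.3085^1 = 0.426656
P(M+4) = 0.3085^2 = 0.095172
The M peak is largest (0.478172); scaling to 100 gives 100.0 : 89.2 : 19.9.

100.0 : 89.2 : 19.9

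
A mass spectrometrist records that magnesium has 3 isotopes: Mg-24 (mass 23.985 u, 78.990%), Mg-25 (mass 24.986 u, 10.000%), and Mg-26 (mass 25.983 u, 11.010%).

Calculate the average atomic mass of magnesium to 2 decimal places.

Weight each isotope mass by its fractional abundance: 0.78990 × 23.985 + 0.10000 × 24.986 + 0.11010 × 25.983
= 18.9458 + 2.4986 + 2.8607 = 24.3051 u

24.31 u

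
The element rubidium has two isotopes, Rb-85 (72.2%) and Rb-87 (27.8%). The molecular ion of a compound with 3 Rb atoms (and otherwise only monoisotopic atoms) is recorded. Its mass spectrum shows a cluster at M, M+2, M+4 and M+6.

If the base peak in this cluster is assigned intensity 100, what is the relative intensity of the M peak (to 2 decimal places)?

Binomial terms of (0.722 + 0.278)^3: M 0.3764, M+2 0.4348, M+4 0.1674, M+6 0.0215 → M+2 is the base peak.
P(M+2) = C(3,1) × 0.722^2 × 0.278^1 = 3 × 0.521284 × 0.2780 = 0.434751 (base)
P(M) = C(3,0) × 0.722^3 × 0.278^0 = 1 × 0.37636705 × 1.0000 = 0.376367
Relative intensity = 0.376367 / 0.434751 × 100 = 86.57

86.57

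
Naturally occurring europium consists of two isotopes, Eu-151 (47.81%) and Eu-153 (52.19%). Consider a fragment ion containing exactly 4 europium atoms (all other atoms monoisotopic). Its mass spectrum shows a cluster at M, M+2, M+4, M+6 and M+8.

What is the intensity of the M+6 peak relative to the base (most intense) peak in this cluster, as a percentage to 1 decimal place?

72.8%

Binomial terms of (0.4781 + 0.5219)^4: M 0.0522, M+2 0.2281, M+4 0.3736, M+6 0.2719, M+8 0.0742 → M+4 is the base peak.
P(M+4) = C(4,2) × 0.4781^2 × 0.5219^2 = 6 × 0.22857961 × 0.27237961 = 0.373563 (base)
P(M+6) = C(4,3) × 0.4781^1 × 0.5219^3 = 4 × 0.4781 × 0.14215492 = 0.271857
Relative intensity = 0.271857 / 0.373563 × 100 = 72.8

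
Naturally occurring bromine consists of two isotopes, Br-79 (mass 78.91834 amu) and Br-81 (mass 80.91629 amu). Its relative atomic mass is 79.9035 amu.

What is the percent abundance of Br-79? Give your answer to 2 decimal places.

With x = fraction of Br-79 (so Br-81 is 1 − x):
78.91834·x + 80.91629·(1 − x) = 79.9035
(78.91834 − 80.91629)·x = 79.9035 − 80.91629
x = -1.01279 / -1.99795 = 0.50691 → 50.69% Br-79, 49.31% Br-81.

50.69%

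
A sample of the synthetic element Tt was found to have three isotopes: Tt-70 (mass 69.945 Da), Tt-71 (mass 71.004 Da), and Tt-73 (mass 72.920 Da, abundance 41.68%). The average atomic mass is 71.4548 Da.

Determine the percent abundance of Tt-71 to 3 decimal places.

The remaining 58.32% is split between Tt-70 (fraction x) and Tt-71 (fraction 0.5832 − x).
Substituting: 69.945x + 71.004(0.5832 − x) = 41.061744
(69.945 − 71.004)x = -0.3477888  ⇒  x = 0.32841, y = 0.25479
Tt-70: 32.841%, Tt-71: 25.479%.

25.479%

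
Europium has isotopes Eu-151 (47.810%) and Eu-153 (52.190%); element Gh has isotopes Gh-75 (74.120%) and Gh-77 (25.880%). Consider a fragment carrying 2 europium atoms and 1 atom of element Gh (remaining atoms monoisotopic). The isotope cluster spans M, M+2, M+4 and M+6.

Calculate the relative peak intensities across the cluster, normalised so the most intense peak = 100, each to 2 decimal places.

39.49 : 100.00 : 77.16 : 16.43

Europium pattern (n=2): 0.22857961 : 0.49904078 : 0.27237961
Element Gh pattern (n=1): 0.7412 : 0.2588
Convolve the two distributions (both contribute in 2-u steps):
  M: 0.22857961×0.7412 = 0.169423
  M+2: 0.22857961×0.2588 + 0.49904078×0.7412 = 0.429045
  M+4: 0.49904078×0.2588 + 0.27237961×0.7412 = 0.331040
  M+6: 0.27237961×0.2588 = 0.070492
Scale to base peak (0.429045) = 100: 39.49 : 100.00 : 77.16 : 16.43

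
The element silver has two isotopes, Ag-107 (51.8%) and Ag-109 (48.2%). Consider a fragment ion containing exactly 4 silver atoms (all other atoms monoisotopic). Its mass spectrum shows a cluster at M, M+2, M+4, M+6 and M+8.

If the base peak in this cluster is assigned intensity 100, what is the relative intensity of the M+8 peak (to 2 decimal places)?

14.43

Term probabilities: M 0.0720, M+2 0.2680, M+4 0.3740, M+6 0.2320, M+8 0.0540. Base peak = M+4.
P(M+4) = C(4,2) × 0.518^2 × 0.482^2 = 6 × 0.268324 × 0.232324 = 0.374029 (base)
P(M+8) = C(4,4) × 0.518^0 × 0.482^4 = 1 × 1.0000 × 0.05397444 = 0.053974
Relative intensity = 0.053974 / 0.374029 × 100 = 14.43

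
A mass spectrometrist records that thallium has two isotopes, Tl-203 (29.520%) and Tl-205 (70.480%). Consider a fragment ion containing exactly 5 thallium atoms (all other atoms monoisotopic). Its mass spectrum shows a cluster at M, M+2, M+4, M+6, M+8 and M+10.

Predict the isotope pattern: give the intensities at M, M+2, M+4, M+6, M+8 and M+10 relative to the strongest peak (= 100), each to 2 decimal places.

0.62 : 7.35 : 35.09 : 83.77 : 100.00 : 47.75

Each Tl atom is independently Tl-203 (p = 0.29520) or Tl-205 (q = 0.70480); the cluster is the binomial expansion (p + q)^5.
P(M) = 0.29520^5 = 0.002242
P(M+2) = 5 × 0.29520^4 × 0.70480^1 = 0.026761
P(M+4) = 10 × 0.29520^3 × 0.70480^2 = 0.127785
P(M+6) = 10 × 0.29520^2 × 0.70480^3 = 0.305092
P(M+8) = 5 × 0.29520^1 × 0.70480^4 = 0.364208
P(M+10) = 0.70480^5 = 0.173912
The M+8 peak is largest (0.364208); scaling to 100 gives 0.62 : 7.35 : 35.09 : 83.77 : 100.00 : 47.75.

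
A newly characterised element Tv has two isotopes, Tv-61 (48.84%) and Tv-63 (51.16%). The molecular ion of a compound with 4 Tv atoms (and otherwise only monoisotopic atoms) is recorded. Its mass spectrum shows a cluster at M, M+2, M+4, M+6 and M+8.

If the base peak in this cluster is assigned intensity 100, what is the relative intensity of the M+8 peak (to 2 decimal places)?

(0.4884 + 0.5116)^4 gives M 0.0569, M+2 0.2384, M+4 0.3746, M+6 0.2616, M+8 0.0685; the largest is M+4.
P(M+4) = C(4,2) × 0.4884^2 × 0.5116^2 = 6 × 0.23853456 × 0.26173456 = 0.374596 (base)
P(M+8) = C(4,4) × 0.4884^0 × 0.5116^4 = 1 × 1.0000 × 0.06850498 = 0.068505
Relative intensity = 0.068505 / 0.374596 × 100 = 18.29

18.29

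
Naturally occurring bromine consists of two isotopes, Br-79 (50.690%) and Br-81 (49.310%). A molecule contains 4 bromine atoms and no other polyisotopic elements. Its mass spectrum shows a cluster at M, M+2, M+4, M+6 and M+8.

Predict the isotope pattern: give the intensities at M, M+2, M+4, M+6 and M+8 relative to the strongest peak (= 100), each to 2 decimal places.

17.61 : 68.53 : 100.00 : 64.85 : 15.77

Each Br atom is independently Br-79 (p = 0.50690) or Br-81 (q = 0.49310); the cluster is the binomial expansion (p + q)^4.
P(M) = 0.50690^4 = 0.066022
P(M+2) = 4 × 0.50690^3 × 0.49310^1 = 0.256899
P(M+4) = 6 × 0.50690^2 × 0.49310^2 = 0.374857
P(M+6) = 4 × 0.50690^1 × 0.49310^3 = 0.243101
P(M+8) = 0.49310^4 = 0.059121
The M+4 peak is largest (0.374857); scaling to 100 gives 17.61 : 68.53 : 100.00 : 64.85 : 15.77.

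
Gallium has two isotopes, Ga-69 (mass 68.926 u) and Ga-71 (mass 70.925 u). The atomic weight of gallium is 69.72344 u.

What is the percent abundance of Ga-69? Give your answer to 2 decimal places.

Writing the weighted mean with unknown fraction x of Ga-69:
68.926·x + 70.925·(1 − x) = 69.72344
(68.926 − 70.925)·x = 69.72344 − 70.925
x = -1.20156 / -1.999 = 0.60108 → 60.11% Ga-69, 39.89% Ga-71.

60.11%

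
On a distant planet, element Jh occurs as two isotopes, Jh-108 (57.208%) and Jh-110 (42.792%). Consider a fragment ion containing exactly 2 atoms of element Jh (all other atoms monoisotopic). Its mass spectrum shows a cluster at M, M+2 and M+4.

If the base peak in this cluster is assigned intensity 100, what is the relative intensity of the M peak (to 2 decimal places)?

(0.57208 + 0.42792)^2 gives M 0.3273, M+2 0.4896, M+4 0.1831; the largest is M+2.
P(M+2) = C(2,1) × 0.57208^1 × 0.42792^1 = 2 × 0.57208 × 0.42792 = 0.489609 (base)
P(M) = C(2,0) × 0.57208^2 × 0.42792^0 = 1 × 0.32727553 × 1.0000 = 0.327276
Relative intensity = 0.327276 / 0.489609 × 100 = 66.84

66.84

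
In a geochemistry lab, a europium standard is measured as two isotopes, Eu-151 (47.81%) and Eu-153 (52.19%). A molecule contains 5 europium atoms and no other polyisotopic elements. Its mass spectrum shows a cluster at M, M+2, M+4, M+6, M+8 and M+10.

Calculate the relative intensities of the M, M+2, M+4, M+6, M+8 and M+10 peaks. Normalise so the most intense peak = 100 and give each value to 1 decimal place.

Expanding (0.4781 + 0.5219)^5:
P(M) = 0.4781^5 = 0.024980
P(M+2) = 5 × 0.4781^4 × 0.5219^1 = 0.136343
P(M+4) = 10 × 0.4781^3 × 0.5219^2 = 0.297667
P(M+6) = 10 × 0.4781^2 × 0.5219^3 = 0.324937
P(M+8) = 5 × 0.4781^1 × 0.5219^4 = 0.177353
P(M+10) = 0.5219^5 = 0.038720
The M+6 peak is largest (0.324937); scaling to 100 gives 7.7 : 42.0 : 91.6 : 100.0 : 54.6 : 11.9.

7.7 : 42.0 : 91.6 : 100.0 : 54.6 : 11.9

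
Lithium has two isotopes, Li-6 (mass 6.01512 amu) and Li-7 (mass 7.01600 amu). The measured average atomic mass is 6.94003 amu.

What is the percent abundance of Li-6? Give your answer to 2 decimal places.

7.59%

Let x be the fractional abundance of Li-6; then Li-7 has abundance 1 − x.
6.01512·x + 7.01600·(1 − x) = 6.94003
(6.01512 − 7.01600)·x = 6.94003 − 7.01600
x = -0.07597 / -1.00088 = 0.07590 → 7.59% Li-6, 92.41% Li-7.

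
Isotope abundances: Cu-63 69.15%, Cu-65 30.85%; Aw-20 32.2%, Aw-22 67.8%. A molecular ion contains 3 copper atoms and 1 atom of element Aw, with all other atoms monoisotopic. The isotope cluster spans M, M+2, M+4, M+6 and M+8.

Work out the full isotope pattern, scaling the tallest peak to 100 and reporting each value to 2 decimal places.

Copper pattern (n=3): 0.33065611 : 0.44254842 : 0.19743483 : 0.02936064
Element Aw pattern (n=1): 0.3220 : 0.6780
Convolve the two distributions (both contribute in 2-u steps):
  M: 0.33065611×0.3220 = 0.106471
  M+2: 0.33065611×0.6780 + 0.44254842×0.3220 = 0.366685
  M+4: 0.44254842×0.6780 + 0.19743483×0.3220 = 0.363622
  M+6: 0.19743483×0.6780 + 0.02936064×0.3220 = 0.143315
  M+8: 0.02936064×0.6780 = 0.019907
Scale to base peak (0.366685) = 100: 29.04 : 100.00 : 99.16 : 39.08 : 5.43

29.04 : 100.00 : 99.16 : 39.08 : 5.43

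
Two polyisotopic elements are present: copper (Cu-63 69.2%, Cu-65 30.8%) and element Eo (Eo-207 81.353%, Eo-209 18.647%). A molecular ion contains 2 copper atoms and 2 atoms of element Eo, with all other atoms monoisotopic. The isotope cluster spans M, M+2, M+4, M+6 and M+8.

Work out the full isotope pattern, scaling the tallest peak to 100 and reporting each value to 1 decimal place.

Copper pattern (n=2): 0.478864 : 0.426272 : 0.094864
Element Eo pattern (n=2): 0.66183106 : 0.30339788 : 0.03477106
Convolve the two distributions (both contribute in 2-u steps):
  M: 0.478864×0.66183106 = 0.316927
  M+2: 0.478864×0.30339788 + 0.426272×0.66183106 = 0.427406
  M+4: 0.478864×0.03477106 + 0.426272×0.30339788 + 0.094864×0.66183106 = 0.208765
  M+6: 0.426272×0.03477106 + 0.094864×0.30339788 = 0.043603
  M+8: 0.094864×0.03477106 = 0.003299
Scale to base peak (0.427406) = 100: 74.2 : 100.0 : 48.8 : 10.2 : 0.8

74.2 : 100.0 : 48.8 : 10.2 : 0.8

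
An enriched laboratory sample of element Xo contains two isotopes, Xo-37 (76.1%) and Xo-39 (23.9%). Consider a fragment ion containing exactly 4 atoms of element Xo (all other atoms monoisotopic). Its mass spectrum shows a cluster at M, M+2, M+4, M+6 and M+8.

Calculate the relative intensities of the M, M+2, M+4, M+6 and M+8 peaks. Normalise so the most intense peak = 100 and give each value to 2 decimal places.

The 4 Xo atoms are independent, so intensities follow the terms of (0.761 + 0.239)^4.
P(M) = 0.761^4 = 0.335381
P(M+2) = 4 × 0.761^3 × 0.239^1 = 0.421320
P(M+4) = 6 × 0.761^2 × 0.239^2 = 0.198480
P(M+6) = 4 × 0.761^1 × 0.239^3 = 0.041556
P(M+8) = 0.239^4 = 0.003263
The M+2 peak is largest (0.421320); scaling to 100 gives 79.60 : 100.00 : 47.11 : 9.86 : 0.77.

79.60 : 100.00 : 47.11 : 9.86 : 0.77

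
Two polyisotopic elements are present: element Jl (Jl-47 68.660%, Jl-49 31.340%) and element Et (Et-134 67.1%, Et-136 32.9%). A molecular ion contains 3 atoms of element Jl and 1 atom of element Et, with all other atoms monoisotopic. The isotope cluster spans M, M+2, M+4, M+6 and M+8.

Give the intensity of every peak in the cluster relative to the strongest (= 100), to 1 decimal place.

53.8 : 100.0 : 69.7 : 21.6 : 2.5

Element Jl pattern (n=3): 0.32367667 : 0.44322867 : 0.20231265 : 0.03078201
Element Et pattern (n=1): 0.6710 : 0.3290
Convolve the two distributions (both contribute in 2-u steps):
  M: 0.32367667×0.6710 = 0.217187
  M+2: 0.32367667×0.3290 + 0.44322867×0.6710 = 0.403896
  M+4: 0.44322867×0.3290 + 0.20231265×0.6710 = 0.281574
  M+6: 0.20231265×0.3290 + 0.03078201×0.6710 = 0.087216
  M+8: 0.03078201×0.3290 = 0.010127
Scale to base peak (0.403896) = 100: 53.8 : 100.0 : 69.7 : 21.6 : 2.5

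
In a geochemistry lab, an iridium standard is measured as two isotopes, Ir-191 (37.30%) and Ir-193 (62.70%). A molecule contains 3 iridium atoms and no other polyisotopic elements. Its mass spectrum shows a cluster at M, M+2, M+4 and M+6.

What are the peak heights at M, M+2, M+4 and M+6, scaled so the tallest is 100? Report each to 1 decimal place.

11.8 : 59.5 : 100.0 : 56.0

Expanding (0.3730 + 0.6270)^3:
P(M) = 0.3730^3 = 0.051895
P(M+2) = 3 × 0.3730^2 × 0.6270^1 = 0.261702
P(M+4) = 3 × 0.3730^1 × 0.6270^2 = 0.439911
P(M+6) = 0.6270^3 = 0.246492
The M+4 peak is largest (0.439911); scaling to 100 gives 11.8 : 59.5 : 100.0 : 56.0.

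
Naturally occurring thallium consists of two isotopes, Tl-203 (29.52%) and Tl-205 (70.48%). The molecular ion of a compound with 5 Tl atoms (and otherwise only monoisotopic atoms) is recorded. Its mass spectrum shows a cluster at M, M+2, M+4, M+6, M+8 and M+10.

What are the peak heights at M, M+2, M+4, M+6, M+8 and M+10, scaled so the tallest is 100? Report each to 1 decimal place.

The 5 Tl atoms are independent, so intensities follow the terms of (0.2952 + 0.7048)^5.
P(M) = 0.2952^5 = 0.002242
P(M+2) = 5 × 0.2952^4 × 0.7048^1 = 0.026761
P(M+4) = 10 × 0.2952^3 × 0.7048^2 = 0.127785
P(M+6) = 10 × 0.2952^2 × 0.7048^3 = 0.305092
P(M+8) = 5 × 0.2952^1 × 0.7048^4 = 0.364208
P(M+10) = 0.7048^5 = 0.173912
The M+8 peak is largest (0.364208); scaling to 100 gives 0.6 : 7.3 : 35.1 : 83.8 : 100.0 : 47.8.

0.6 : 7.3 : 35.1 : 83.8 : 100.0 : 47.8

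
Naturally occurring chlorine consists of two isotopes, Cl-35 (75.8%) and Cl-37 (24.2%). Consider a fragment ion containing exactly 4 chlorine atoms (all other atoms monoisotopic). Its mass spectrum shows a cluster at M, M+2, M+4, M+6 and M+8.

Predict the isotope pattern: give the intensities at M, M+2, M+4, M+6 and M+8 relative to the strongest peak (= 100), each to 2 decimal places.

78.31 : 100.00 : 47.89 : 10.19 : 0.81

The 4 Cl atoms are independent, so intensities follow the terms of (0.758 + 0.242)^4.
P(M) = 0.758^4 = 0.330124
P(M+2) = 4 × 0.758^3 × 0.242^1 = 0.421583
P(M+4) = 6 × 0.758^2 × 0.242^2 = 0.201893
P(M+6) = 4 × 0.758^1 × 0.242^3 = 0.042971
P(M+8) = 0.242^4 = 0.003430
The M+2 peak is largest (0.421583); scaling to 100 gives 78.31 : 100.00 : 47.89 : 10.19 : 0.81.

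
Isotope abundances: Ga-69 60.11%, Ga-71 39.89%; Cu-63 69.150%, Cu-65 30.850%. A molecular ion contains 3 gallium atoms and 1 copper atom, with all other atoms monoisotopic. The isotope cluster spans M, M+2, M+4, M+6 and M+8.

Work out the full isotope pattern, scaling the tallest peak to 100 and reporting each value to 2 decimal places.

Gallium pattern (n=3): 0.21719018 : 0.43239309 : 0.28694328 : 0.06347345
Copper pattern (n=1): 0.6915 : 0.3085
Convolve the two distributions (both contribute in 2-u steps):
  M: 0.21719018×0.6915 = 0.150187
  M+2: 0.21719018×0.3085 + 0.43239309×0.6915 = 0.366003
  M+4: 0.43239309×0.3085 + 0.28694328×0.6915 = 0.331815
  M+6: 0.28694328×0.3085 + 0.06347345×0.6915 = 0.132414
  M+8: 0.06347345×0.3085 = 0.019582
Scale to base peak (0.366003) = 100: 41.03 : 100.00 : 90.66 : 36.18 : 5.35

41.03 : 100.00 : 90.66 : 36.18 : 5.35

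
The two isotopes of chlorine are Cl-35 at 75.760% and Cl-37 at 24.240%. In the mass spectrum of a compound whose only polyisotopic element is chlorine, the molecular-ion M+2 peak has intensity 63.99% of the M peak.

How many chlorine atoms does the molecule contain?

2

For n independent Cl atoms, I(M+2)/I(M) = n · (abundance Cl-37) / (abundance Cl-35) = n · 0.24240/0.75760.
n = 0.6399 × 0.75760/0.24240 = 2.00 ≈ 2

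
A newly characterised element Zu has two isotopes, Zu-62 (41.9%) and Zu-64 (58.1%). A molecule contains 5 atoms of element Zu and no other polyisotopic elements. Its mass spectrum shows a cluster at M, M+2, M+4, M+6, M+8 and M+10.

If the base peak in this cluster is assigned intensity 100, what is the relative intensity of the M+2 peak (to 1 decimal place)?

Term probabilities: M 0.0129, M+2 0.0895, M+4 0.2483, M+6 0.3443, M+8 0.2387, M+10 0.0662. Base peak = M+6.
P(M+6) = C(5,3) × 0.419^2 × 0.581^3 = 10 × 0.175561 × 0.19612294 = 0.344315 (base)
P(M+2) = C(5,1) × 0.419^4 × 0.581^1 = 5 × 0.03082166 × 0.5810 = 0.089537
Relative intensity = 0.089537 / 0.344315 × 100 = 26.0

26.0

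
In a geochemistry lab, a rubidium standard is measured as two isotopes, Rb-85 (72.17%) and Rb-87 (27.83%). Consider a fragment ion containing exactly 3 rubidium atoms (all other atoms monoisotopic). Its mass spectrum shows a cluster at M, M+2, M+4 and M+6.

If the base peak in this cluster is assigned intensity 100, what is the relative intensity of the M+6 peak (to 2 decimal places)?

(0.7217 + 0.2783)^3 gives M 0.3759, M+2 0.4349, M+4 0.1677, M+6 0.0216; the largest is M+2.
P(M+2) = C(3,1) × 0.7217^2 × 0.2783^1 = 3 × 0.52085089 × 0.2783 = 0.434858 (base)
P(M+6) = C(3,3) × 0.7217^0 × 0.2783^3 = 1 × 1.0000 × 0.02155458 = 0.021555
Relative intensity = 0.021555 / 0.434858 × 100 = 4.96

4.96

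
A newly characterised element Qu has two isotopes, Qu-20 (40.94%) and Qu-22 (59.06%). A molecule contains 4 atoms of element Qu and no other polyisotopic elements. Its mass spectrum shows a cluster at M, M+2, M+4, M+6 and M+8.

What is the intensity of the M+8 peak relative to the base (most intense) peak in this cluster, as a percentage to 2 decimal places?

34.68%

Term probabilities: M 0.0281, M+2 0.1621, M+4 0.3508, M+6 0.3374, M+8 0.1217. Base peak = M+4.
P(M+4) = C(4,2) × 0.4094^2 × 0.5906^2 = 6 × 0.16760836 × 0.34880836 = 0.350779 (base)
P(M+8) = C(4,4) × 0.4094^0 × 0.5906^4 = 1 × 1.0000 × 0.12166727 = 0.121667
Relative intensity = 0.121667 / 0.350779 × 100 = 34.68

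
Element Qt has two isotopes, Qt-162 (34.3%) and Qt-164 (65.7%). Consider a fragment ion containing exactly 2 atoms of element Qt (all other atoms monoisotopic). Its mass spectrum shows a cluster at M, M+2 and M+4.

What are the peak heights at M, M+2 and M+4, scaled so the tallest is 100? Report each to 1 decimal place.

26.1 : 100.0 : 95.8

The 2 Qt atoms are independent, so intensities follow the terms of (0.343 + 0.657)^2.
P(M) = 0.343^2 = 0.117649
P(M+2) = 2 × 0.343^1 × 0.657^1 = 0.450702
P(M+4) = 0.657^2 = 0.431649
The M+2 peak is largest (0.450702); scaling to 100 gives 26.1 : 100.0 : 95.8.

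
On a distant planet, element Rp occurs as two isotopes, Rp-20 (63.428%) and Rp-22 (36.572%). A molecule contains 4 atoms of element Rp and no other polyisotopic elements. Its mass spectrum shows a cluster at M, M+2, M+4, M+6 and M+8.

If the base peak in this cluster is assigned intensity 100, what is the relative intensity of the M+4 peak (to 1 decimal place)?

86.5

Binomial terms of (0.63428 + 0.36572)^4: M 0.1619, M+2 0.3733, M+4 0.3229, M+6 0.1241, M+8 0.0179 → M+2 is the base peak.
P(M+2) = C(4,1) × 0.63428^3 × 0.36572^1 = 4 × 0.2551779 × 0.36572 = 0.373295 (base)
P(M+4) = C(4,2) × 0.63428^2 × 0.36572^2 = 6 × 0.40231112 × 0.13375112 = 0.322857
Relative intensity = 0.322857 / 0.373295 × 100 = 86.5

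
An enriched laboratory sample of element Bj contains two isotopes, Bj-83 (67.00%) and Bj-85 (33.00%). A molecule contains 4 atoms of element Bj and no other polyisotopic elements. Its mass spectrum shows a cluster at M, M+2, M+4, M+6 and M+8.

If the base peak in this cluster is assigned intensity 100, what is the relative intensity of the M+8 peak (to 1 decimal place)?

(0.6700 + 0.3300)^4 gives M 0.2015, M+2 0.3970, M+4 0.2933, M+6 0.0963, M+8 0.0119; the largest is M+2.
P(M+2) = C(4,1) × 0.6700^3 × 0.3300^1 = 4 × 0.300763 × 0.3300 = 0.397007 (base)
P(M+8) = C(4,4) × 0.6700^0 × 0.3300^4 = 1 × 1.0000 × 0.01185921 = 0.011859
Relative intensity = 0.011859 / 0.397007 × 100 = 3.0

3.0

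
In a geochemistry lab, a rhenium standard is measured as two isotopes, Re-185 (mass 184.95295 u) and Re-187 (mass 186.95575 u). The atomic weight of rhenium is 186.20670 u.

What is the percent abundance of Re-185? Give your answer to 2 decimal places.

With x = fraction of Re-185 (so Re-187 is 1 − x):
184.95295·x + 186.95575·(1 − x) = 186.20670
(184.95295 − 186.95575)·x = 186.20670 − 186.95575
x = -0.74905 / -2.00280 = 0.37400 → 37.40% Re-185, 62.60% Re-187.

37.40%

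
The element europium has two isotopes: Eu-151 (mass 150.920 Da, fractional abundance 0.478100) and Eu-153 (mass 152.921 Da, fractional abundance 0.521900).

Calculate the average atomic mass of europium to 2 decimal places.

151.96 Da

Weight each isotope mass by its fractional abundance: 0.478100 × 150.920 + 0.521900 × 152.921
= 72.1549 + 79.8095 = 151.9644 Da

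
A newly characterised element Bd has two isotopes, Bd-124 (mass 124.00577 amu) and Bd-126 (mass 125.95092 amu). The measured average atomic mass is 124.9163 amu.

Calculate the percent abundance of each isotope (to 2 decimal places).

With x = fraction of Bd-124 (so Bd-126 is 1 − x):
124.00577·x + 125.95092·(1 − x) = 124.9163
(124.00577 − 125.95092)·x = 124.9163 − 125.95092
x = -1.03462 / -1.94515 = 0.53190 → 53.19% Bd-124, 46.81% Bd-126.

Bd-124: 53.19%, Bd-126: 46.81%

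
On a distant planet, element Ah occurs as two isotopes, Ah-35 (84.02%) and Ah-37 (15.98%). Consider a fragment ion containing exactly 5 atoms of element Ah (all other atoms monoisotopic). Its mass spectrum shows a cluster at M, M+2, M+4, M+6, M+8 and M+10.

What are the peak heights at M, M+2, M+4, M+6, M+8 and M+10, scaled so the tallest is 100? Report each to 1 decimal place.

Each Ah atom is independently Ah-35 (p = 0.8402) or Ah-37 (q = 0.1598); the cluster is the binomial expansion (p + q)^5.
P(M) = 0.8402^5 = 0.418710
P(M+2) = 5 × 0.8402^4 × 0.1598^1 = 0.398178
P(M+4) = 10 × 0.8402^3 × 0.1598^2 = 0.151461
P(M+6) = 10 × 0.8402^2 × 0.1598^3 = 0.028807
P(M+8) = 5 × 0.8402^1 × 0.1598^4 = 0.002739
P(M+10) = 0.1598^5 = 0.000104
The M peak is largest (0.418710); scaling to 100 gives 100.0 : 95.1 : 36.2 : 6.9 : 0.7 : 0.0.

100.0 : 95.1 : 36.2 : 6.9 : 0.7 : 0.0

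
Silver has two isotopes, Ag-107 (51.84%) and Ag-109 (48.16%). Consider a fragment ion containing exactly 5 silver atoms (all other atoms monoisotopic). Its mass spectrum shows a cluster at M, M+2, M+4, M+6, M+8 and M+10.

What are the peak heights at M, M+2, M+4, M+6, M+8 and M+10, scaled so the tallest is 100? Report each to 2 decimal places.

Expanding (0.5184 + 0.4816)^5:
P(M) = 0.5184^5 = 0.037439
P(M+2) = 5 × 0.5184^4 × 0.4816^1 = 0.173907
P(M+4) = 10 × 0.5184^3 × 0.4816^2 = 0.323123
P(M+6) = 10 × 0.5184^2 × 0.4816^3 = 0.300185
P(M+8) = 5 × 0.5184^1 × 0.4816^4 = 0.139438
P(M+10) = 0.4816^5 = 0.025908
The M+4 peak is largest (0.323123); scaling to 100 gives 11.59 : 53.82 : 100.00 : 92.90 : 43.15 : 8.02.

11.59 : 53.82 : 100.00 : 92.90 : 43.15 : 8.02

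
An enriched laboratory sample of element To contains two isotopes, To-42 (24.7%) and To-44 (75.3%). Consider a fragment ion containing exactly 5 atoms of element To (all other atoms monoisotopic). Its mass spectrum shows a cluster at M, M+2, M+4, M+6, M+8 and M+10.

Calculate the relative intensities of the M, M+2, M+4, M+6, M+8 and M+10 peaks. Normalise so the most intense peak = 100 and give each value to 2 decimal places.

Expanding (0.247 + 0.753)^5:
P(M) = 0.247^5 = 0.000919
P(M+2) = 5 × 0.247^4 × 0.753^1 = 0.014014
P(M+4) = 10 × 0.247^3 × 0.753^2 = 0.085444
P(M+6) = 10 × 0.247^2 × 0.753^3 = 0.260483
P(M+8) = 5 × 0.247^1 × 0.753^4 = 0.397052
P(M+10) = 0.753^5 = 0.242089
The M+8 peak is largest (0.397052); scaling to 100 gives 0.23 : 3.53 : 21.52 : 65.60 : 100.00 : 60.97.

0.23 : 3.53 : 21.52 : 65.60 : 100.00 : 60.97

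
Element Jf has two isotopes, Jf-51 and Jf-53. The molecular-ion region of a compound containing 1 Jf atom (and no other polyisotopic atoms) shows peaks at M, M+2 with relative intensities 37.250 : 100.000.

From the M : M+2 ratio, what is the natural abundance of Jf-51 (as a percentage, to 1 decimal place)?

27.1%

Let p = fractional abundance of Jf-51. I(M+2)/I(M) = [C(1,1)·p^0·(1−p)] / p^1 = 1·(1−p)/p = 100.000/37.250 = 2.6846
(1−p)/p = 2.6846/1 = 2.6846  ⇒  p = 1/(1 + 2.6846) = 0.2714
Jf-51: 27.1%, Jf-53: 72.9%.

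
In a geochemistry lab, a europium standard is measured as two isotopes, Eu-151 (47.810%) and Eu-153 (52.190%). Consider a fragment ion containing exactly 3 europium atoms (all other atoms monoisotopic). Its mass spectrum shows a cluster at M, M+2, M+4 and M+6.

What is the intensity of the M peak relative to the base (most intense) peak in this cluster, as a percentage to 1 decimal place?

Term probabilities: M 0.1093, M+2 0.3579, M+4 0.3907, M+6 0.1422. Base peak = M+4.
P(M+4) = C(3,2) × 0.47810^1 × 0.52190^2 = 3 × 0.4781 × 0.27237961 = 0.390674 (base)
P(M) = C(3,0) × 0.47810^3 × 0.52190^0 = 1 × 0.10928391 × 1.0000 = 0.109284
Relative intensity = 0.109284 / 0.390674 × 100 = 28.0

28.0%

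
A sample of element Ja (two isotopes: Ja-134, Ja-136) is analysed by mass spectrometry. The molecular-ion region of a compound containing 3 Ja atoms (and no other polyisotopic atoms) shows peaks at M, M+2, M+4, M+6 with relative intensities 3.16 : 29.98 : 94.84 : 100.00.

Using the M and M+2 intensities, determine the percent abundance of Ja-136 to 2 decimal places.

75.98%

If p is the fraction of Ja that is Ja-134, then I(M+2)/I(M) = [C(3,1)·p^2·(1−p)] / p^3 = 3·(1−p)/p = 29.98/3.16 = 9.4873
(1−p)/p = 9.4873/3 = 3.1624  ⇒  p = 1/(1 + 3.1624) = 0.2402
Ja-134: 24.02%, Ja-136: 75.98%.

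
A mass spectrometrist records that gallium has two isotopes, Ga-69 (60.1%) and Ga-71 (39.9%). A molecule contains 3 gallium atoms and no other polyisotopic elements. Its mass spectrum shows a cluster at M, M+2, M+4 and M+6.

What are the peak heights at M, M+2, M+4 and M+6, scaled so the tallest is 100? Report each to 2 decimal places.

Expanding (0.601 + 0.399)^3:
P(M) = 0.601^3 = 0.217082
P(M+2) = 3 × 0.601^2 × 0.399^1 = 0.432358
P(M+4) = 3 × 0.601^1 × 0.399^2 = 0.287039
P(M+6) = 0.399^3 = 0.063521
The M+2 peak is largest (0.432358); scaling to 100 gives 50.21 : 100.00 : 66.39 : 14.69.

50.21 : 100.00 : 66.39 : 14.69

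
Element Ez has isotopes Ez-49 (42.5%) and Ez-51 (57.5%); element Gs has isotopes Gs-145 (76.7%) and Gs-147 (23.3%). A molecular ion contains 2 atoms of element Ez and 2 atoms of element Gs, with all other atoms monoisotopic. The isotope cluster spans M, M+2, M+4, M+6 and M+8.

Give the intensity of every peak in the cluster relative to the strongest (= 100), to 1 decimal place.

28.0 : 92.9 : 100.0 : 38.2 : 4.7

Element Ez pattern (n=2): 0.180625 : 0.48875 : 0.330625
Element Gs pattern (n=2): 0.588289 : 0.357422 : 0.054289
Convolve the two distributions (both contribute in 2-u steps):
  M: 0.180625×0.588289 = 0.106260
  M+2: 0.180625×0.357422 + 0.48875×0.588289 = 0.352086
  M+4: 0.180625×0.054289 + 0.48875×0.357422 + 0.330625×0.588289 = 0.378999
  M+6: 0.48875×0.054289 + 0.330625×0.357422 = 0.144706
  M+8: 0.330625×0.054289 = 0.017949
Scale to base peak (0.378999) = 100: 28.0 : 92.9 : 100.0 : 38.2 : 4.7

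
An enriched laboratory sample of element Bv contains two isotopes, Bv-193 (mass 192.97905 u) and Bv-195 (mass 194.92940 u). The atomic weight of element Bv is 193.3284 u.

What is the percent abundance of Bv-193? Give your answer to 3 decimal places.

With x = fraction of Bv-193 (so Bv-195 is 1 − x):
192.97905·x + 194.92940·(1 − x) = 193.3284
(192.97905 − 194.92940)·x = 193.3284 − 194.92940
x = -1.60100 / -1.95035 = 0.82088 → 82.088% Bv-193, 17.912% Bv-195.

82.088%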